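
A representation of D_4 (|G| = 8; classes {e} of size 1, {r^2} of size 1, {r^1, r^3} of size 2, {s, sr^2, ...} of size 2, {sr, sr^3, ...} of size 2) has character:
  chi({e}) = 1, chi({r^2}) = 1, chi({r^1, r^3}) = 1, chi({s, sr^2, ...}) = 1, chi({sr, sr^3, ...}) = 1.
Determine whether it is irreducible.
Irreducible: <chi, chi> = 1.

Derivation: <chi, chi> = (1/|G|) sum_C |C| * |chi(C)|^2 = (1/8)[1*|1|^2 + 1*|1|^2 + 2*|1|^2 + 2*|1|^2 + 2*|1|^2]
  = (1/8)[(1) + (1) + (2) + (2) + (2)] = 8/8 = 1.
A character is irreducible iff <chi, chi> = 1, so this representation is irreducible.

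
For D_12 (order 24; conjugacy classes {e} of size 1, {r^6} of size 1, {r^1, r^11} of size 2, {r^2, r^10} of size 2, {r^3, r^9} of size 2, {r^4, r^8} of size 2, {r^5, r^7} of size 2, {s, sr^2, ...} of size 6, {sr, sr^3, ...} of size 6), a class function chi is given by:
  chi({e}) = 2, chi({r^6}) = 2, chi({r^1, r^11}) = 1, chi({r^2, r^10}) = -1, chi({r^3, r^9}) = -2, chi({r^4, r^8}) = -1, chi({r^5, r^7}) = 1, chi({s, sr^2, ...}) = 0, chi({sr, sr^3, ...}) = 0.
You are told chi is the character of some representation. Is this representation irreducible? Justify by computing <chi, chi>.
Irreducible: <chi, chi> = 1.

Reasoning: <chi, chi> = (1/|G|) sum_C |C| * |chi(C)|^2 = (1/24)[1*|2|^2 + 1*|2|^2 + 2*|1|^2 + 2*|-1|^2 + 2*|-2|^2 + 2*|-1|^2 + 2*|1|^2 + 6*|0|^2 + 6*|0|^2]
  = (1/24)[(4) + (4) + (2) + (2) + (8) + (2) + (2) + (0) + (0)] = 24/24 = 1.
A character is irreducible iff <chi, chi> = 1, so this representation is irreducible.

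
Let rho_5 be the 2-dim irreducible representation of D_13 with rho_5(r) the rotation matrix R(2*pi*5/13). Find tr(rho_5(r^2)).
chi_{rho_5}(r^2) = 2*cos(2*pi*5*2/13) = 2*cos(6*pi/13)

Why: rho_5(r^2) is rotation by angle 2*pi*5*2/13, whose trace is 2*cos(2*pi*5*2/13) = 2*cos(6*pi/13).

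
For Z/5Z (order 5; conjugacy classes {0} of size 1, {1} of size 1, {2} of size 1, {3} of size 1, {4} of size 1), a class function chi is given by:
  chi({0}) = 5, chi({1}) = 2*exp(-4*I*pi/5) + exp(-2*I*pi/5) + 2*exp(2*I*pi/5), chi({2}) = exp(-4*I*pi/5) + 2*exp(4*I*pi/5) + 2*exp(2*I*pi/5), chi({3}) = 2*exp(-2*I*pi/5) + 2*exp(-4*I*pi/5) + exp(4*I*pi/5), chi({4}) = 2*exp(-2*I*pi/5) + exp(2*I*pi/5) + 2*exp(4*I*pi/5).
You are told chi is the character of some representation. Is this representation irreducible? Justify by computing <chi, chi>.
Not irreducible (reducible): <chi, chi> = 9 > 1.

Justification: <chi, chi> = (1/|G|) sum_C |C| * |chi(C)|^2 = (1/5)[1*|5|^2 + 1*|2*exp(-4*I*pi/5) + exp(-2*I*pi/5) + 2*exp(2*I*pi/5)|^2 + 1*|exp(-4*I*pi/5) + 2*exp(4*I*pi/5) + 2*exp(2*I*pi/5)|^2 + 1*|2*exp(-2*I*pi/5) + 2*exp(-4*I*pi/5) + exp(4*I*pi/5)|^2 + 1*|2*exp(-2*I*pi/5) + exp(2*I*pi/5) + 2*exp(4*I*pi/5)|^2]
  = (1/5)[(25) + (9 + 6*exp(-4*I*pi/5) + 2*exp(-2*I*pi/5) + 2*exp(2*I*pi/5) + 6*exp(4*I*pi/5)) + (9 + 6*exp(-2*I*pi/5) + 2*exp(-4*I*pi/5) + 2*exp(4*I*pi/5) + 6*exp(2*I*pi/5)) + (9 + 6*exp(-2*I*pi/5) + 2*exp(-4*I*pi/5) + 2*exp(4*I*pi/5) + 6*exp(2*I*pi/5)) + (9 + 6*exp(-4*I*pi/5) + 2*exp(-2*I*pi/5) + 2*exp(2*I*pi/5) + 6*exp(4*I*pi/5))] = 45/5 = 9.
(Exp terms are combined using exp(i*s)*conj(exp(i*t)) = exp(i*(s-t)), and sums of them are collapsed using the identity that for every m > 1 the m distinct m-th roots of unity sum to 0, e.g. 1 + exp(2*I*pi/3) + exp(-2*I*pi/3) = 0.)
A character is irreducible iff <chi, chi> = 1, so this representation is reducible.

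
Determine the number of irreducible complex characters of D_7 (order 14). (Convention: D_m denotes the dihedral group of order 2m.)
5

Proof sketch: The number of irreducible complex representations of a finite group equals its number of conjugacy classes. D_7 has 5 conjugacy classes ((n+3)/2 for n odd), so D_7 (order 14) has exactly 5 irreducible complex representations.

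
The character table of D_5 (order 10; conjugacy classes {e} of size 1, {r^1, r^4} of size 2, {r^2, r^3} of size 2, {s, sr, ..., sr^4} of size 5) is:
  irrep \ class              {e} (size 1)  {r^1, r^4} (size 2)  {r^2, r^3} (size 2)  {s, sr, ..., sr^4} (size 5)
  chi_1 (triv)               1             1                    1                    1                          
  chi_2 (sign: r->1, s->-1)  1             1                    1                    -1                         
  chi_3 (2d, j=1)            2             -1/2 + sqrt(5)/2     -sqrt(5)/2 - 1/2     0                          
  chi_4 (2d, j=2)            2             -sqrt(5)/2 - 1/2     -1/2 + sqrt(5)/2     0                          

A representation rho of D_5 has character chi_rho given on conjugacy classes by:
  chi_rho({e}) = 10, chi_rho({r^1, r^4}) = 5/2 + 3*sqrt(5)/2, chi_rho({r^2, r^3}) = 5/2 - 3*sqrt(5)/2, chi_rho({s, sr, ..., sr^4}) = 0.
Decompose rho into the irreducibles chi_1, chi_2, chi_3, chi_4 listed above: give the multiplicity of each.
Multiplicities: chi_1: 2, chi_2: 2, chi_3: 3, chi_4: 0.

Solution. Use <chi_rho, chi> = (1/|G|) sum_C |C| * chi_rho(C) * conj(chi(C)) with |G| = 10 for each irreducible chi in the table:
  <chi_rho, chi_1> = (1/10)[1*(10)*conj(1) + 2*(5/2 + 3*sqrt(5)/2)*conj(1) + 2*(5/2 - 3*sqrt(5)/2)*conj(1) + 5*(0)*conj(1)]
      = (1/10)[(10) + (5 + 3*sqrt(5)) + (5 - 3*sqrt(5)) + (0)] = 20/10 = 2
  <chi_rho, chi_2> = (1/10)[1*(10)*conj(1) + 2*(5/2 + 3*sqrt(5)/2)*conj(1) + 2*(5/2 - 3*sqrt(5)/2)*conj(1) + 5*(0)*conj(-1)]
      = (1/10)[(10) + (5 + 3*sqrt(5)) + (5 - 3*sqrt(5)) + (0)] = 20/10 = 2
  <chi_rho, chi_3> = (1/10)[1*(10)*conj(2) + 2*(5/2 + 3*sqrt(5)/2)*conj(-1/2 + sqrt(5)/2) + 2*(5/2 - 3*sqrt(5)/2)*conj(-sqrt(5)/2 - 1/2) + 5*(0)*conj(0)]
      = (1/10)[(20) + (sqrt(5) + 5) + (5 - sqrt(5)) + (0)] = 30/10 = 3
  <chi_rho, chi_4> = (1/10)[1*(10)*conj(2) + 2*(5/2 + 3*sqrt(5)/2)*conj(-sqrt(5)/2 - 1/2) + 2*(5/2 - 3*sqrt(5)/2)*conj(-1/2 + sqrt(5)/2) + 5*(0)*conj(0)]
      = (1/10)[(20) + (-10 - 4*sqrt(5)) + (-10 + 4*sqrt(5)) + (0)] = 0/10 = 0
Dimension check: dim(rho) = sum (mult * dim) = 2*1 + 2*1 + 3*2 + 0*2 = 10 = chi_rho(e) = 10.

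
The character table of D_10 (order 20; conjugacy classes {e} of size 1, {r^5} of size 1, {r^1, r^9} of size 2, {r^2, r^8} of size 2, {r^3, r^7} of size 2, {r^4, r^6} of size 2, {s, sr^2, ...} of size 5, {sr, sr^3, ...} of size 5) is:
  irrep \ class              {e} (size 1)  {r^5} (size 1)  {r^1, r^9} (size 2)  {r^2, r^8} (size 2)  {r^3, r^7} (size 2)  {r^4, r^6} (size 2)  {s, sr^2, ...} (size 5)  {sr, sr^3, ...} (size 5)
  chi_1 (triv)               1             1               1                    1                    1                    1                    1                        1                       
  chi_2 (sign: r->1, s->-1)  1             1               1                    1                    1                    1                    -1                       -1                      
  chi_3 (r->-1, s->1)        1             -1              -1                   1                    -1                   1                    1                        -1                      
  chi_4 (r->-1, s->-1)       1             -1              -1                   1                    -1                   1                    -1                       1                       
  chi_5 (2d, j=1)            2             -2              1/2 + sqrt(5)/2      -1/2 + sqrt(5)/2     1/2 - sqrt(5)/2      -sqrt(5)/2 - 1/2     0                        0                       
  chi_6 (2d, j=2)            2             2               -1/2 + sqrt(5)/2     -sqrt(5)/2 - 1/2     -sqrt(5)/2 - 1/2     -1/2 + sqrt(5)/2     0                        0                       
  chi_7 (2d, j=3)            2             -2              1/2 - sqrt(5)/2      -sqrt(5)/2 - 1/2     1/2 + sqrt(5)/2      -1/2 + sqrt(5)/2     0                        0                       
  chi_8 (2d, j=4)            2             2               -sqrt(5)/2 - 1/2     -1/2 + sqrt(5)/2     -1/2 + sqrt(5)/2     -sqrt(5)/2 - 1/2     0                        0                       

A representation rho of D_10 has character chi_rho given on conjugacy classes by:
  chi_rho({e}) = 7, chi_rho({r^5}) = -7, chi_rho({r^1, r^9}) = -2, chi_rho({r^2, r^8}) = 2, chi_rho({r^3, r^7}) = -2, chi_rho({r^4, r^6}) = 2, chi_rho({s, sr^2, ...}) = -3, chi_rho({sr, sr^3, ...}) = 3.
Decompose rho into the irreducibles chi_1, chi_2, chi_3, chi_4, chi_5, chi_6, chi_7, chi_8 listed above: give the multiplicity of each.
Multiplicities: chi_1: 0, chi_2: 0, chi_3: 0, chi_4: 3, chi_5: 1, chi_6: 0, chi_7: 1, chi_8: 0.

Proof sketch: Use <chi_rho, chi> = (1/|G|) sum_C |C| * chi_rho(C) * conj(chi(C)) with |G| = 20 for each irreducible chi in the table:
  <chi_rho, chi_1> = (1/20)[1*(7)*conj(1) + 1*(-7)*conj(1) + 2*(-2)*conj(1) + 2*(2)*conj(1) + 2*(-2)*conj(1) + 2*(2)*conj(1) + 5*(-3)*conj(1) + 5*(3)*conj(1)]
      = (1/20)[(7) + (-7) + (-4) + (4) + (-4) + (4) + (-15) + (15)] = 0/20 = 0
  <chi_rho, chi_2> = (1/20)[1*(7)*conj(1) + 1*(-7)*conj(1) + 2*(-2)*conj(1) + 2*(2)*conj(1) + 2*(-2)*conj(1) + 2*(2)*conj(1) + 5*(-3)*conj(-1) + 5*(3)*conj(-1)]
      = (1/20)[(7) + (-7) + (-4) + (4) + (-4) + (4) + (15) + (-15)] = 0/20 = 0
  <chi_rho, chi_3> = (1/20)[1*(7)*conj(1) + 1*(-7)*conj(-1) + 2*(-2)*conj(-1) + 2*(2)*conj(1) + 2*(-2)*conj(-1) + 2*(2)*conj(1) + 5*(-3)*conj(1) + 5*(3)*conj(-1)]
      = (1/20)[(7) + (7) + (4) + (4) + (4) + (4) + (-15) + (-15)] = 0/20 = 0
  <chi_rho, chi_4> = (1/20)[1*(7)*conj(1) + 1*(-7)*conj(-1) + 2*(-2)*conj(-1) + 2*(2)*conj(1) + 2*(-2)*conj(-1) + 2*(2)*conj(1) + 5*(-3)*conj(-1) + 5*(3)*conj(1)]
      = (1/20)[(7) + (7) + (4) + (4) + (4) + (4) + (15) + (15)] = 60/20 = 3
  <chi_rho, chi_5> = (1/20)[1*(7)*conj(2) + 1*(-7)*conj(-2) + 2*(-2)*conj(1/2 + sqrt(5)/2) + 2*(2)*conj(-1/2 + sqrt(5)/2) + 2*(-2)*conj(1/2 - sqrt(5)/2) + 2*(2)*conj(-sqrt(5)/2 - 1/2) + 5*(-3)*conj(0) + 5*(3)*conj(0)]
      = (1/20)[(14) + (14) + (-2*sqrt(5) - 2) + (-2 + 2*sqrt(5)) + (-2 + 2*sqrt(5)) + (-2*sqrt(5) - 2) + (0) + (0)] = 20/20 = 1
  <chi_rho, chi_6> = (1/20)[1*(7)*conj(2) + 1*(-7)*conj(2) + 2*(-2)*conj(-1/2 + sqrt(5)/2) + 2*(2)*conj(-sqrt(5)/2 - 1/2) + 2*(-2)*conj(-sqrt(5)/2 - 1/2) + 2*(2)*conj(-1/2 + sqrt(5)/2) + 5*(-3)*conj(0) + 5*(3)*conj(0)]
      = (1/20)[(14) + (-14) + (2 - 2*sqrt(5)) + (-2*sqrt(5) - 2) + (2 + 2*sqrt(5)) + (-2 + 2*sqrt(5)) + (0) + (0)] = 0/20 = 0
  <chi_rho, chi_7> = (1/20)[1*(7)*conj(2) + 1*(-7)*conj(-2) + 2*(-2)*conj(1/2 - sqrt(5)/2) + 2*(2)*conj(-sqrt(5)/2 - 1/2) + 2*(-2)*conj(1/2 + sqrt(5)/2) + 2*(2)*conj(-1/2 + sqrt(5)/2) + 5*(-3)*conj(0) + 5*(3)*conj(0)]
      = (1/20)[(14) + (14) + (-2 + 2*sqrt(5)) + (-2*sqrt(5) - 2) + (-2*sqrt(5) - 2) + (-2 + 2*sqrt(5)) + (0) + (0)] = 20/20 = 1
  <chi_rho, chi_8> = (1/20)[1*(7)*conj(2) + 1*(-7)*conj(2) + 2*(-2)*conj(-sqrt(5)/2 - 1/2) + 2*(2)*conj(-1/2 + sqrt(5)/2) + 2*(-2)*conj(-1/2 + sqrt(5)/2) + 2*(2)*conj(-sqrt(5)/2 - 1/2) + 5*(-3)*conj(0) + 5*(3)*conj(0)]
      = (1/20)[(14) + (-14) + (2 + 2*sqrt(5)) + (-2 + 2*sqrt(5)) + (2 - 2*sqrt(5)) + (-2*sqrt(5) - 2) + (0) + (0)] = 0/20 = 0
Dimension check: dim(rho) = sum (mult * dim) = 0*1 + 0*1 + 0*1 + 3*1 + 1*2 + 0*2 + 1*2 + 0*2 = 7 = chi_rho(e) = 7.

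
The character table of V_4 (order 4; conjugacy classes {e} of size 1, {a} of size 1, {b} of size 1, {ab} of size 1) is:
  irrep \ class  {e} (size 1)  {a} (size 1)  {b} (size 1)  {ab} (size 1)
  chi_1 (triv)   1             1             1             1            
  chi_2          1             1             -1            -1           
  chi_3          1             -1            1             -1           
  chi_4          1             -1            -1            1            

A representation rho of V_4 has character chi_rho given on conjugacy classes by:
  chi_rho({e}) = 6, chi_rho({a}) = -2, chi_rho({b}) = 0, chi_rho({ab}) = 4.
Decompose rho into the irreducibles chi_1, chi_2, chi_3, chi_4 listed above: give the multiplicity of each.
Multiplicities: chi_1: 2, chi_2: 0, chi_3: 1, chi_4: 3.

Details: Use <chi_rho, chi> = (1/|G|) sum_C |C| * chi_rho(C) * conj(chi(C)) with |G| = 4 for each irreducible chi in the table:
  <chi_rho, chi_1> = (1/4)[1*(6)*conj(1) + 1*(-2)*conj(1) + 1*(0)*conj(1) + 1*(4)*conj(1)]
      = (1/4)[(6) + (-2) + (0) + (4)] = 8/4 = 2
  <chi_rho, chi_2> = (1/4)[1*(6)*conj(1) + 1*(-2)*conj(1) + 1*(0)*conj(-1) + 1*(4)*conj(-1)]
      = (1/4)[(6) + (-2) + (0) + (-4)] = 0/4 = 0
  <chi_rho, chi_3> = (1/4)[1*(6)*conj(1) + 1*(-2)*conj(-1) + 1*(0)*conj(1) + 1*(4)*conj(-1)]
      = (1/4)[(6) + (2) + (0) + (-4)] = 4/4 = 1
  <chi_rho, chi_4> = (1/4)[1*(6)*conj(1) + 1*(-2)*conj(-1) + 1*(0)*conj(-1) + 1*(4)*conj(1)]
      = (1/4)[(6) + (2) + (0) + (4)] = 12/4 = 3
Dimension check: dim(rho) = sum (mult * dim) = 2*1 + 0*1 + 1*1 + 3*1 = 6 = chi_rho(e) = 6.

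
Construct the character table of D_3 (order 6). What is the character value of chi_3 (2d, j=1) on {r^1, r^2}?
Conjugacy classes: {e} of size 1, {r^1, r^2} of size 2, {s, sr, ..., sr^2} of size 3.
Character table:
  irrep \ class              {e} (size 1)  {r^1, r^2} (size 2)  {s, sr, ..., sr^2} (size 3)
  chi_1 (triv)               1             1                    1                          
  chi_2 (sign: r->1, s->-1)  1             1                    -1                         
  chi_3 (2d, j=1)            2             -1                   0                          

Spot check: chi_3 (2d, j=1) on {r^1, r^2} = -1.

Reasoning: D_3 has order 2*3 = 6 with 3 conjugacy classes, hence 3 irreducibles. Sum of squared dims 1 + 1 + 4 = 6 = |G|. Linear characters come from the abelianisation; the 2-dimensional irreps have character r^k -> 2*cos(2*pi*j*k/3), reflections -> 0.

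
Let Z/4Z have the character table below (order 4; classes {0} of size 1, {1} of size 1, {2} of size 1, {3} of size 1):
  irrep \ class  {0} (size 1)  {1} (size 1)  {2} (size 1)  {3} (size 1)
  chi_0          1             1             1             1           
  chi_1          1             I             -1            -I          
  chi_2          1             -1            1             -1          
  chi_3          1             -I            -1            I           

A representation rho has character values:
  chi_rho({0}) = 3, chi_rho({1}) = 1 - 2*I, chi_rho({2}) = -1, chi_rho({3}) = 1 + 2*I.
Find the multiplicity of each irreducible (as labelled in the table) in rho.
Multiplicities: chi_0: 1, chi_1: 0, chi_2: 0, chi_3: 2.

Argument: Use <chi_rho, chi> = (1/|G|) sum_C |C| * chi_rho(C) * conj(chi(C)) with |G| = 4 for each irreducible chi in the table:
  <chi_rho, chi_0> = (1/4)[1*(3)*conj(1) + 1*(1 - 2*I)*conj(1) + 1*(-1)*conj(1) + 1*(1 + 2*I)*conj(1)]
      = (1/4)[(3) + (1 - 2*I) + (-1) + (1 + 2*I)] = 4/4 = 1
  <chi_rho, chi_1> = (1/4)[1*(3)*conj(1) + 1*(1 - 2*I)*conj(I) + 1*(-1)*conj(-1) + 1*(1 + 2*I)*conj(-I)]
      = (1/4)[(3) + (-2 - I) + (1) + (-2 + I)] = 0/4 = 0
  <chi_rho, chi_2> = (1/4)[1*(3)*conj(1) + 1*(1 - 2*I)*conj(-1) + 1*(-1)*conj(1) + 1*(1 + 2*I)*conj(-1)]
      = (1/4)[(3) + (-1 + 2*I) + (-1) + (-1 - 2*I)] = 0/4 = 0
  <chi_rho, chi_3> = (1/4)[1*(3)*conj(1) + 1*(1 - 2*I)*conj(-I) + 1*(-1)*conj(-1) + 1*(1 + 2*I)*conj(I)]
      = (1/4)[(3) + (2 + I) + (1) + (2 - I)] = 8/4 = 2
(Exp terms are combined using exp(i*s)*conj(exp(i*t)) = exp(i*(s-t)), and sums of them are collapsed using the identity that for every m > 1 the m distinct m-th roots of unity sum to 0, e.g. 1 + exp(2*I*pi/3) + exp(-2*I*pi/3) = 0.)
Dimension check: dim(rho) = sum (mult * dim) = 1*1 + 0*1 + 0*1 + 2*1 = 3 = chi_rho(e) = 3.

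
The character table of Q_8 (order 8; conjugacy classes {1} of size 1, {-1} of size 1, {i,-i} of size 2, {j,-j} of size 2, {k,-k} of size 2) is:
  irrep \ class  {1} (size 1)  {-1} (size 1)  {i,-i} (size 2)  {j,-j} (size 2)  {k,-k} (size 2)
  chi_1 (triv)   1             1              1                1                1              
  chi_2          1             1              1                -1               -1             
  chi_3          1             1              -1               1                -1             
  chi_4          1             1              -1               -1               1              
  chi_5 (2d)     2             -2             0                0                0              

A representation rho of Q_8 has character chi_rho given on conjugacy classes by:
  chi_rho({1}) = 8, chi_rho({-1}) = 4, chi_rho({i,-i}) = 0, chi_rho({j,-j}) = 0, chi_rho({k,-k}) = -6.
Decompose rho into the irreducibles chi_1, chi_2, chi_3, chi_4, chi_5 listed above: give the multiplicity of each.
Multiplicities: chi_1: 0, chi_2: 3, chi_3: 3, chi_4: 0, chi_5: 1.

Use <chi_rho, chi> = (1/|G|) sum_C |C| * chi_rho(C) * conj(chi(C)) with |G| = 8 for each irreducible chi in the table:
  <chi_rho, chi_1> = (1/8)[1*(8)*conj(1) + 1*(4)*conj(1) + 2*(0)*conj(1) + 2*(0)*conj(1) + 2*(-6)*conj(1)]
      = (1/8)[(8) + (4) + (0) + (0) + (-12)] = 0/8 = 0
  <chi_rho, chi_2> = (1/8)[1*(8)*conj(1) + 1*(4)*conj(1) + 2*(0)*conj(1) + 2*(0)*conj(-1) + 2*(-6)*conj(-1)]
      = (1/8)[(8) + (4) + (0) + (0) + (12)] = 24/8 = 3
  <chi_rho, chi_3> = (1/8)[1*(8)*conj(1) + 1*(4)*conj(1) + 2*(0)*conj(-1) + 2*(0)*conj(1) + 2*(-6)*conj(-1)]
      = (1/8)[(8) + (4) + (0) + (0) + (12)] = 24/8 = 3
  <chi_rho, chi_4> = (1/8)[1*(8)*conj(1) + 1*(4)*conj(1) + 2*(0)*conj(-1) + 2*(0)*conj(-1) + 2*(-6)*conj(1)]
      = (1/8)[(8) + (4) + (0) + (0) + (-12)] = 0/8 = 0
  <chi_rho, chi_5> = (1/8)[1*(8)*conj(2) + 1*(4)*conj(-2) + 2*(0)*conj(0) + 2*(0)*conj(0) + 2*(-6)*conj(0)]
      = (1/8)[(16) + (-8) + (0) + (0) + (0)] = 8/8 = 1
Dimension check: dim(rho) = sum (mult * dim) = 0*1 + 3*1 + 3*1 + 0*1 + 1*2 = 8 = chi_rho(e) = 8.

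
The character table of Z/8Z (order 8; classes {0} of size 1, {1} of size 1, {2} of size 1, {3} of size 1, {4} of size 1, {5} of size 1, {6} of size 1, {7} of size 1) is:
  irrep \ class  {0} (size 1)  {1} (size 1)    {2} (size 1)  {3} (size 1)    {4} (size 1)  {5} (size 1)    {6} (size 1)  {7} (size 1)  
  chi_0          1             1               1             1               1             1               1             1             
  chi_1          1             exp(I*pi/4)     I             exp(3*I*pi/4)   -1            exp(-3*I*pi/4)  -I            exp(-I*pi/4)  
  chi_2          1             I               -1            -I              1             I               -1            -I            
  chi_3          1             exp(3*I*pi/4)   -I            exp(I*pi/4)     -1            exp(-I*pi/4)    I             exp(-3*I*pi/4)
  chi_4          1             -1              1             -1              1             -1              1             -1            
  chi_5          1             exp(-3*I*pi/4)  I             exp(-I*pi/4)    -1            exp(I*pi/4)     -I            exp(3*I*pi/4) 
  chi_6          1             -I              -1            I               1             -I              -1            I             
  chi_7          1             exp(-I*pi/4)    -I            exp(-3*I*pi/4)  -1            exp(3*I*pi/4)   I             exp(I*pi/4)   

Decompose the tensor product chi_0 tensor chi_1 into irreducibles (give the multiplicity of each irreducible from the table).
chi_0 tensor chi_1 = chi_1 (all other irreducibles have multiplicity 0).

Solution. The character of a tensor product is the pointwise product (chi_0 * chi_1)(C) = chi_0(C) * chi_1(C):
  {0}: (1)*(1), {1}: (1)*(exp(I*pi/4)), {2}: (1)*(I), {3}: (1)*(exp(3*I*pi/4)), {4}: (1)*(-1), {5}: (1)*(exp(-3*I*pi/4)), {6}: (1)*(-I), {7}: (1)*(exp(-I*pi/4))
so (chi_0 * chi_1) takes values
  {0} -> 1, {1} -> exp(I*pi/4), {2} -> I, {3} -> exp(3*I*pi/4), {4} -> -1, {5} -> exp(-3*I*pi/4), {6} -> -I, {7} -> exp(-I*pi/4).
Now take the inner product of this character with each irreducible chi from the table, <chi_0*chi_1, chi> = (1/8) sum_C |C| (chi_0*chi_1)(C) conj(chi(C)):
  <chi_0*chi_1, chi_0> = (1/8)[1*(1)*conj(1) + 1*(exp(I*pi/4))*conj(1) + 1*(I)*conj(1) + 1*(exp(3*I*pi/4))*conj(1) + 1*(-1)*conj(1) + 1*(exp(-3*I*pi/4))*conj(1) + 1*(-I)*conj(1) + 1*(exp(-I*pi/4))*conj(1)]
      = (1/8)[(1) + (exp(I*pi/4)) + (I) + (exp(3*I*pi/4)) + (-1) + (exp(-3*I*pi/4)) + (-I) + (exp(-I*pi/4))] = 0/8 = 0
  <chi_0*chi_1, chi_1> = (1/8)[1*(1)*conj(1) + 1*(exp(I*pi/4))*conj(exp(I*pi/4)) + 1*(I)*conj(I) + 1*(exp(3*I*pi/4))*conj(exp(3*I*pi/4)) + 1*(-1)*conj(-1) + 1*(exp(-3*I*pi/4))*conj(exp(-3*I*pi/4)) + 1*(-I)*conj(-I) + 1*(exp(-I*pi/4))*conj(exp(-I*pi/4))]
      = (1/8)[(1) + (1) + (1) + (1) + (1) + (1) + (1) + (1)] = 8/8 = 1
  <chi_0*chi_1, chi_2> = (1/8)[1*(1)*conj(1) + 1*(exp(I*pi/4))*conj(I) + 1*(I)*conj(-1) + 1*(exp(3*I*pi/4))*conj(-I) + 1*(-1)*conj(1) + 1*(exp(-3*I*pi/4))*conj(I) + 1*(-I)*conj(-1) + 1*(exp(-I*pi/4))*conj(-I)]
      = (1/8)[(1) + (-exp(3*I*pi/4)) + (-I) + (exp(-3*I*pi/4)) + (-1) + (-exp(-I*pi/4)) + (I) + (exp(I*pi/4))] = 0/8 = 0
  <chi_0*chi_1, chi_3> = (1/8)[1*(1)*conj(1) + 1*(exp(I*pi/4))*conj(exp(3*I*pi/4)) + 1*(I)*conj(-I) + 1*(exp(3*I*pi/4))*conj(exp(I*pi/4)) + 1*(-1)*conj(-1) + 1*(exp(-3*I*pi/4))*conj(exp(-I*pi/4)) + 1*(-I)*conj(I) + 1*(exp(-I*pi/4))*conj(exp(-3*I*pi/4))]
      = (1/8)[(1) + (-I) + (-1) + (I) + (1) + (-I) + (-1) + (I)] = 0/8 = 0
  <chi_0*chi_1, chi_4> = (1/8)[1*(1)*conj(1) + 1*(exp(I*pi/4))*conj(-1) + 1*(I)*conj(1) + 1*(exp(3*I*pi/4))*conj(-1) + 1*(-1)*conj(1) + 1*(exp(-3*I*pi/4))*conj(-1) + 1*(-I)*conj(1) + 1*(exp(-I*pi/4))*conj(-1)]
      = (1/8)[(1) + (-exp(I*pi/4)) + (I) + (-exp(3*I*pi/4)) + (-1) + (-exp(-3*I*pi/4)) + (-I) + (-exp(-I*pi/4))] = 0/8 = 0
  <chi_0*chi_1, chi_5> = (1/8)[1*(1)*conj(1) + 1*(exp(I*pi/4))*conj(exp(-3*I*pi/4)) + 1*(I)*conj(I) + 1*(exp(3*I*pi/4))*conj(exp(-I*pi/4)) + 1*(-1)*conj(-1) + 1*(exp(-3*I*pi/4))*conj(exp(I*pi/4)) + 1*(-I)*conj(-I) + 1*(exp(-I*pi/4))*conj(exp(3*I*pi/4))]
      = (1/8)[(1) + (-1) + (1) + (-1) + (1) + (-1) + (1) + (-1)] = 0/8 = 0
  <chi_0*chi_1, chi_6> = (1/8)[1*(1)*conj(1) + 1*(exp(I*pi/4))*conj(-I) + 1*(I)*conj(-1) + 1*(exp(3*I*pi/4))*conj(I) + 1*(-1)*conj(1) + 1*(exp(-3*I*pi/4))*conj(-I) + 1*(-I)*conj(-1) + 1*(exp(-I*pi/4))*conj(I)]
      = (1/8)[(1) + (exp(3*I*pi/4)) + (-I) + (-exp(-3*I*pi/4)) + (-1) + (exp(-I*pi/4)) + (I) + (-exp(I*pi/4))] = 0/8 = 0
  <chi_0*chi_1, chi_7> = (1/8)[1*(1)*conj(1) + 1*(exp(I*pi/4))*conj(exp(-I*pi/4)) + 1*(I)*conj(-I) + 1*(exp(3*I*pi/4))*conj(exp(-3*I*pi/4)) + 1*(-1)*conj(-1) + 1*(exp(-3*I*pi/4))*conj(exp(3*I*pi/4)) + 1*(-I)*conj(I) + 1*(exp(-I*pi/4))*conj(exp(I*pi/4))]
      = (1/8)[(1) + (I) + (-1) + (-I) + (1) + (I) + (-1) + (-I)] = 0/8 = 0
(Exp terms are combined using exp(i*s)*conj(exp(i*t)) = exp(i*(s-t)), and sums of them are collapsed using the identity that for every m > 1 the m distinct m-th roots of unity sum to 0, e.g. 1 + exp(2*I*pi/3) + exp(-2*I*pi/3) = 0.)
Hence the multiplicities are chi_1: 1. Dimension check: dim(chi_0)*dim(chi_1) = 1*1 = 1 and sum (mult * dim) = 1*1 = 1.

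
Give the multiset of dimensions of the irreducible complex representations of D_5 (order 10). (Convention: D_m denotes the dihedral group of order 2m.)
Dimensions: 1, 1, 2, 2

Proof sketch: There are 4 irreducibles (= number of conjugacy classes). Their dimensions d_i satisfy sum d_i^2 = |G| = 10: 1 + 1 + 4 + 4 = 10.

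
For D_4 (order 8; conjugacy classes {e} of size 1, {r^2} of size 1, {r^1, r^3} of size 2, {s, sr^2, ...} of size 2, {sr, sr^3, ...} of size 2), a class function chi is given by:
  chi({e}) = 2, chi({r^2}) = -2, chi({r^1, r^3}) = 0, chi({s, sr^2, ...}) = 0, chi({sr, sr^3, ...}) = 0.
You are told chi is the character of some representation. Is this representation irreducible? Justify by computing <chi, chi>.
Irreducible: <chi, chi> = 1.

Proof sketch: <chi, chi> = (1/|G|) sum_C |C| * |chi(C)|^2 = (1/8)[1*|2|^2 + 1*|-2|^2 + 2*|0|^2 + 2*|0|^2 + 2*|0|^2]
  = (1/8)[(4) + (4) + (0) + (0) + (0)] = 8/8 = 1.
A character is irreducible iff <chi, chi> = 1, so this representation is irreducible.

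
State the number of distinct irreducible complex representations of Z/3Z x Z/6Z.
18

Explanation: The number of irreducible complex representations of a finite group equals its number of conjugacy classes. Z/3Z x Z/6Z is abelian of order 18, so every element is its own conjugacy class: 18 classes, so Z/3Z x Z/6Z (order 18) has exactly 18 irreducible complex representations.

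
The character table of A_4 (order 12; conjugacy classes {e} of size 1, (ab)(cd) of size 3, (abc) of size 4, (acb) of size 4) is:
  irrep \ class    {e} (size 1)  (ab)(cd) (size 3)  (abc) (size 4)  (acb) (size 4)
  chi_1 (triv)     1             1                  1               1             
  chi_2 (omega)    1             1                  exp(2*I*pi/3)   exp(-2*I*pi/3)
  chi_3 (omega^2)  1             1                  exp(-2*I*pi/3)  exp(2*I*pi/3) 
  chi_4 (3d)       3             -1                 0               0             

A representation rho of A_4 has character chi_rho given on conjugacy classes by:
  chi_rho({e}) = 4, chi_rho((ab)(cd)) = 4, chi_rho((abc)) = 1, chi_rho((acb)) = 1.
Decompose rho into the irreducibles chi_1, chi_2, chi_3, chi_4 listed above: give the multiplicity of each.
Multiplicities: chi_1: 2, chi_2: 1, chi_3: 1, chi_4: 0.

Reasoning: Use <chi_rho, chi> = (1/|G|) sum_C |C| * chi_rho(C) * conj(chi(C)) with |G| = 12 for each irreducible chi in the table:
  <chi_rho, chi_1> = (1/12)[1*(4)*conj(1) + 3*(4)*conj(1) + 4*(1)*conj(1) + 4*(1)*conj(1)]
      = (1/12)[(4) + (12) + (4) + (4)] = 24/12 = 2
  <chi_rho, chi_2> = (1/12)[1*(4)*conj(1) + 3*(4)*conj(1) + 4*(1)*conj(exp(2*I*pi/3)) + 4*(1)*conj(exp(-2*I*pi/3))]
      = (1/12)[(4) + (12) + (4 + 8*exp(-2*I*pi/3) + 4*exp(2*I*pi/3)) + (4 + 4*exp(-2*I*pi/3) + 8*exp(2*I*pi/3))] = 12/12 = 1
  <chi_rho, chi_3> = (1/12)[1*(4)*conj(1) + 3*(4)*conj(1) + 4*(1)*conj(exp(-2*I*pi/3)) + 4*(1)*conj(exp(2*I*pi/3))]
      = (1/12)[(4) + (12) + (4 + 4*exp(-2*I*pi/3) + 8*exp(2*I*pi/3)) + (4 + 8*exp(-2*I*pi/3) + 4*exp(2*I*pi/3))] = 12/12 = 1
  <chi_rho, chi_4> = (1/12)[1*(4)*conj(3) + 3*(4)*conj(-1) + 4*(1)*conj(0) + 4*(1)*conj(0)]
      = (1/12)[(12) + (-12) + (0) + (0)] = 0/12 = 0
(Exp terms are combined using exp(i*s)*conj(exp(i*t)) = exp(i*(s-t)), and sums of them are collapsed using the identity that for every m > 1 the m distinct m-th roots of unity sum to 0, e.g. 1 + exp(2*I*pi/3) + exp(-2*I*pi/3) = 0.)
Dimension check: dim(rho) = sum (mult * dim) = 2*1 + 1*1 + 1*1 + 0*3 = 4 = chi_rho(e) = 4.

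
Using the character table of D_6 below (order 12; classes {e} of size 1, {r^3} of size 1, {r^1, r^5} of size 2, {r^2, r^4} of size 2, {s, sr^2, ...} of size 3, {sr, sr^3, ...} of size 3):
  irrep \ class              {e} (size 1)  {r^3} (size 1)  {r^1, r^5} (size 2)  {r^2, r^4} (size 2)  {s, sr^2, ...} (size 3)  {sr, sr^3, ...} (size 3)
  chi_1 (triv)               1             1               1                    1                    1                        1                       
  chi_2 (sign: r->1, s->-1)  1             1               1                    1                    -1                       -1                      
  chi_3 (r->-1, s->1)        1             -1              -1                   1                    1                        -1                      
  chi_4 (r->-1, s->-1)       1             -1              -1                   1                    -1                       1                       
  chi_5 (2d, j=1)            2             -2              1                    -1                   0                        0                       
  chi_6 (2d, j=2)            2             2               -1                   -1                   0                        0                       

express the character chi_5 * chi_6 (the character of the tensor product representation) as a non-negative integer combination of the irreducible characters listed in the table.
chi_5 tensor chi_6 = chi_3 + chi_4 + chi_5 (all other irreducibles have multiplicity 0).

The character of a tensor product is the pointwise product (chi_5 * chi_6)(C) = chi_5(C) * chi_6(C):
  {e}: (2)*(2), {r^3}: (-2)*(2), {r^1, r^5}: (1)*(-1), {r^2, r^4}: (-1)*(-1), {s, sr^2, ...}: (0)*(0), {sr, sr^3, ...}: (0)*(0)
so (chi_5 * chi_6) takes values
  {e} -> 4, {r^3} -> -4, {r^1, r^5} -> -1, {r^2, r^4} -> 1, {s, sr^2, ...} -> 0, {sr, sr^3, ...} -> 0.
Now take the inner product of this character with each irreducible chi from the table, <chi_5*chi_6, chi> = (1/12) sum_C |C| (chi_5*chi_6)(C) conj(chi(C)):
  <chi_5*chi_6, chi_1> = (1/12)[1*(4)*conj(1) + 1*(-4)*conj(1) + 2*(-1)*conj(1) + 2*(1)*conj(1) + 3*(0)*conj(1) + 3*(0)*conj(1)]
      = (1/12)[(4) + (-4) + (-2) + (2) + (0) + (0)] = 0/12 = 0
  <chi_5*chi_6, chi_2> = (1/12)[1*(4)*conj(1) + 1*(-4)*conj(1) + 2*(-1)*conj(1) + 2*(1)*conj(1) + 3*(0)*conj(-1) + 3*(0)*conj(-1)]
      = (1/12)[(4) + (-4) + (-2) + (2) + (0) + (0)] = 0/12 = 0
  <chi_5*chi_6, chi_3> = (1/12)[1*(4)*conj(1) + 1*(-4)*conj(-1) + 2*(-1)*conj(-1) + 2*(1)*conj(1) + 3*(0)*conj(1) + 3*(0)*conj(-1)]
      = (1/12)[(4) + (4) + (2) + (2) + (0) + (0)] = 12/12 = 1
  <chi_5*chi_6, chi_4> = (1/12)[1*(4)*conj(1) + 1*(-4)*conj(-1) + 2*(-1)*conj(-1) + 2*(1)*conj(1) + 3*(0)*conj(-1) + 3*(0)*conj(1)]
      = (1/12)[(4) + (4) + (2) + (2) + (0) + (0)] = 12/12 = 1
  <chi_5*chi_6, chi_5> = (1/12)[1*(4)*conj(2) + 1*(-4)*conj(-2) + 2*(-1)*conj(1) + 2*(1)*conj(-1) + 3*(0)*conj(0) + 3*(0)*conj(0)]
      = (1/12)[(8) + (8) + (-2) + (-2) + (0) + (0)] = 12/12 = 1
  <chi_5*chi_6, chi_6> = (1/12)[1*(4)*conj(2) + 1*(-4)*conj(2) + 2*(-1)*conj(-1) + 2*(1)*conj(-1) + 3*(0)*conj(0) + 3*(0)*conj(0)]
      = (1/12)[(8) + (-8) + (2) + (-2) + (0) + (0)] = 0/12 = 0
Hence the multiplicities are chi_3: 1, chi_4: 1, chi_5: 1. Dimension check: dim(chi_5)*dim(chi_6) = 2*2 = 4 and sum (mult * dim) = 1*1 + 1*1 + 1*2 = 4.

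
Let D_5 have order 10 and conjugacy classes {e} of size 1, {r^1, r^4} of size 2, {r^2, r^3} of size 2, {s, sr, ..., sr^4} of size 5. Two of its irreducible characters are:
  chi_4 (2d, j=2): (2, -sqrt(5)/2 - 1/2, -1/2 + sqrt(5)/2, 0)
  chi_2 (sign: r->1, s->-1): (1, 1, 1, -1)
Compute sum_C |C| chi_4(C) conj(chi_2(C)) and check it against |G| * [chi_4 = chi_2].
Sum = 0; so <chi_4, chi_2> = 0 (distinct irreducibles are orthogonal).

Reasoning: Compute term by term over conjugacy classes (|C| * chi_4(C) * conj(chi_2(C))):
  1*(2)*conj(1) + 2*(-sqrt(5)/2 - 1/2)*conj(1) + 2*(-1/2 + sqrt(5)/2)*conj(1) + 5*(0)*conj(-1)
  = (2) + (-sqrt(5) - 1) + (-1 + sqrt(5)) + (0)
  = 0.
Dividing by |G| = 10 gives 0/10 = 0, matching the row-orthogonality relation <chi_4, chi_2> = [chi_4 = chi_2].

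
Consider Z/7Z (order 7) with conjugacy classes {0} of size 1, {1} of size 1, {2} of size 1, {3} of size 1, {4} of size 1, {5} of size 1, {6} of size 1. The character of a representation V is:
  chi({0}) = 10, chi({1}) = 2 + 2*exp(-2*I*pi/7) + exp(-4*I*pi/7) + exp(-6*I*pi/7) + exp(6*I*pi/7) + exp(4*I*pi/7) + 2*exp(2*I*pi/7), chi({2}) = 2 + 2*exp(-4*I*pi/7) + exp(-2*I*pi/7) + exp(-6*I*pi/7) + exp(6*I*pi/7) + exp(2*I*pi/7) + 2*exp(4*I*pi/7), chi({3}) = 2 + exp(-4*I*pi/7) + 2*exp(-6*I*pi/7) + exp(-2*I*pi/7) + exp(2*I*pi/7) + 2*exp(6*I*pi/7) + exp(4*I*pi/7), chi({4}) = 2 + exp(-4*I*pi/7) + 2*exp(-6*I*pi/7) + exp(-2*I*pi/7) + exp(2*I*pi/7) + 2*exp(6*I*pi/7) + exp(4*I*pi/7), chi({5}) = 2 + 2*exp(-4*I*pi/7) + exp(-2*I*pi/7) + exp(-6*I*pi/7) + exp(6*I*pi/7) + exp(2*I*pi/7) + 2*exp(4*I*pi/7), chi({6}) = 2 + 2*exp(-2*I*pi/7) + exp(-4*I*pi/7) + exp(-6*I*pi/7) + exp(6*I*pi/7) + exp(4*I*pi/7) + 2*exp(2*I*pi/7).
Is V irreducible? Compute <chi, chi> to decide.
Not irreducible (reducible): <chi, chi> = 16 > 1.

Details: <chi, chi> = (1/|G|) sum_C |C| * |chi(C)|^2 = (1/7)[1*|10|^2 + 1*|2 + 2*exp(-2*I*pi/7) + exp(-4*I*pi/7) + exp(-6*I*pi/7) + exp(6*I*pi/7) + exp(4*I*pi/7) + 2*exp(2*I*pi/7)|^2 + 1*|2 + 2*exp(-4*I*pi/7) + exp(-2*I*pi/7) + exp(-6*I*pi/7) + exp(6*I*pi/7) + exp(2*I*pi/7) + 2*exp(4*I*pi/7)|^2 + 1*|2 + exp(-4*I*pi/7) + 2*exp(-6*I*pi/7) + exp(-2*I*pi/7) + exp(2*I*pi/7) + 2*exp(6*I*pi/7) + exp(4*I*pi/7)|^2 + 1*|2 + exp(-4*I*pi/7) + 2*exp(-6*I*pi/7) + exp(-2*I*pi/7) + exp(2*I*pi/7) + 2*exp(6*I*pi/7) + exp(4*I*pi/7)|^2 + 1*|2 + 2*exp(-4*I*pi/7) + exp(-2*I*pi/7) + exp(-6*I*pi/7) + exp(6*I*pi/7) + exp(2*I*pi/7) + 2*exp(4*I*pi/7)|^2 + 1*|2 + 2*exp(-2*I*pi/7) + exp(-4*I*pi/7) + exp(-6*I*pi/7) + exp(6*I*pi/7) + exp(4*I*pi/7) + 2*exp(2*I*pi/7)|^2]
  = (1/7)[(100) + (16 + 14*exp(-4*I*pi/7) + 15*exp(-2*I*pi/7) + 13*exp(-6*I*pi/7) + 13*exp(6*I*pi/7) + 15*exp(2*I*pi/7) + 14*exp(4*I*pi/7)) + (16 + 15*exp(-4*I*pi/7) + 13*exp(-2*I*pi/7) + 14*exp(-6*I*pi/7) + 14*exp(6*I*pi/7) + 13*exp(2*I*pi/7) + 15*exp(4*I*pi/7)) + (16 + 13*exp(-4*I*pi/7) + 14*exp(-2*I*pi/7) + 15*exp(-6*I*pi/7) + 15*exp(6*I*pi/7) + 14*exp(2*I*pi/7) + 13*exp(4*I*pi/7)) + (16 + 13*exp(-4*I*pi/7) + 14*exp(-2*I*pi/7) + 15*exp(-6*I*pi/7) + 15*exp(6*I*pi/7) + 14*exp(2*I*pi/7) + 13*exp(4*I*pi/7)) + (16 + 15*exp(-4*I*pi/7) + 13*exp(-2*I*pi/7) + 14*exp(-6*I*pi/7) + 14*exp(6*I*pi/7) + 13*exp(2*I*pi/7) + 15*exp(4*I*pi/7)) + (16 + 14*exp(-4*I*pi/7) + 15*exp(-2*I*pi/7) + 13*exp(-6*I*pi/7) + 13*exp(6*I*pi/7) + 15*exp(2*I*pi/7) + 14*exp(4*I*pi/7))] = 112/7 = 16.
(Exp terms are combined using exp(i*s)*conj(exp(i*t)) = exp(i*(s-t)), and sums of them are collapsed using the identity that for every m > 1 the m distinct m-th roots of unity sum to 0, e.g. 1 + exp(2*I*pi/3) + exp(-2*I*pi/3) = 0.)
A character is irreducible iff <chi, chi> = 1, so this representation is reducible.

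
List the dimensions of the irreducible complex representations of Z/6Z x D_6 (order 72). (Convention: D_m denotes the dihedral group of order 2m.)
Dimensions: 1, 1, 1, 1, 1, 1, 1, 1, 1, 1, 1, 1, 1, 1, 1, 1, 1, 1, 1, 1, 1, 1, 1, 1, 2, 2, 2, 2, 2, 2, 2, 2, 2, 2, 2, 2

Derivation: There are 36 irreducibles (= number of conjugacy classes). Their dimensions d_i satisfy sum d_i^2 = |G| = 72: 1 + 1 + 1 + 1 + 1 + 1 + 1 + 1 + 1 + 1 + 1 + 1 + 1 + 1 + 1 + 1 + 1 + 1 + 1 + 1 + 1 + 1 + 1 + 1 + 4 + 4 + 4 + 4 + 4 + 4 + 4 + 4 + 4 + 4 + 4 + 4 = 72. (For the product with Z/6Z: each of the 6 1-dim characters of Z/6Z tensors with each irrep of D_6, giving 6 copies of each D_6-dimension.)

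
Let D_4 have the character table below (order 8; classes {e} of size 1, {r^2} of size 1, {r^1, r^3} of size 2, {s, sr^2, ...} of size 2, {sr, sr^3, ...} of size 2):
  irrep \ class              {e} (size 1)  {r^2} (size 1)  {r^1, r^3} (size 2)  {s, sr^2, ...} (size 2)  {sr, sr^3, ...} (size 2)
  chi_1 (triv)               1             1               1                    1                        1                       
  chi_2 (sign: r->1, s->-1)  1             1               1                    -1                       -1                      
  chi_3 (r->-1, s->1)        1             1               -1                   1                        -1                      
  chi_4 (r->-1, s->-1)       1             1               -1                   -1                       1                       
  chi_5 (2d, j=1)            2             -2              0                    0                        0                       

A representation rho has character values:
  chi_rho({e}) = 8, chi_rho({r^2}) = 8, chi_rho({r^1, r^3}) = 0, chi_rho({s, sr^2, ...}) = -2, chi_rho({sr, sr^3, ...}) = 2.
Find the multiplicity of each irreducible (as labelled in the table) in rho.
Multiplicities: chi_1: 2, chi_2: 2, chi_3: 1, chi_4: 3, chi_5: 0.

Reasoning: Use <chi_rho, chi> = (1/|G|) sum_C |C| * chi_rho(C) * conj(chi(C)) with |G| = 8 for each irreducible chi in the table:
  <chi_rho, chi_1> = (1/8)[1*(8)*conj(1) + 1*(8)*conj(1) + 2*(0)*conj(1) + 2*(-2)*conj(1) + 2*(2)*conj(1)]
      = (1/8)[(8) + (8) + (0) + (-4) + (4)] = 16/8 = 2
  <chi_rho, chi_2> = (1/8)[1*(8)*conj(1) + 1*(8)*conj(1) + 2*(0)*conj(1) + 2*(-2)*conj(-1) + 2*(2)*conj(-1)]
      = (1/8)[(8) + (8) + (0) + (4) + (-4)] = 16/8 = 2
  <chi_rho, chi_3> = (1/8)[1*(8)*conj(1) + 1*(8)*conj(1) + 2*(0)*conj(-1) + 2*(-2)*conj(1) + 2*(2)*conj(-1)]
      = (1/8)[(8) + (8) + (0) + (-4) + (-4)] = 8/8 = 1
  <chi_rho, chi_4> = (1/8)[1*(8)*conj(1) + 1*(8)*conj(1) + 2*(0)*conj(-1) + 2*(-2)*conj(-1) + 2*(2)*conj(1)]
      = (1/8)[(8) + (8) + (0) + (4) + (4)] = 24/8 = 3
  <chi_rho, chi_5> = (1/8)[1*(8)*conj(2) + 1*(8)*conj(-2) + 2*(0)*conj(0) + 2*(-2)*conj(0) + 2*(2)*conj(0)]
      = (1/8)[(16) + (-16) + (0) + (0) + (0)] = 0/8 = 0
Dimension check: dim(rho) = sum (mult * dim) = 2*1 + 2*1 + 1*1 + 3*1 + 0*2 = 8 = chi_rho(e) = 8.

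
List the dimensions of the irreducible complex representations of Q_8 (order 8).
Dimensions: 1, 1, 1, 1, 2

Working: There are 5 irreducibles (= number of conjugacy classes). Their dimensions d_i satisfy sum d_i^2 = |G| = 8: 1 + 1 + 1 + 1 + 4 = 8.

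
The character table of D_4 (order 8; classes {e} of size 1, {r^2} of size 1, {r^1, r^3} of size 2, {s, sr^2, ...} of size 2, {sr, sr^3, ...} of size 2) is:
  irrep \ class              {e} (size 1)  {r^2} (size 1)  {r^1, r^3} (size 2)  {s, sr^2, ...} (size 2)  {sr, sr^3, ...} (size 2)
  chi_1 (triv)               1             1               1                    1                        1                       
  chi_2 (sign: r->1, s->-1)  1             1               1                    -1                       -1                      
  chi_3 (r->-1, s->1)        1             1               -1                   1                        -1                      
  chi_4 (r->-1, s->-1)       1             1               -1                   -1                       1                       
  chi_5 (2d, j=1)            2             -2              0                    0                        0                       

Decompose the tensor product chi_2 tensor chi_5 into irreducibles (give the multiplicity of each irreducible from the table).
chi_2 tensor chi_5 = chi_5 (all other irreducibles have multiplicity 0).

Proof sketch: The character of a tensor product is the pointwise product (chi_2 * chi_5)(C) = chi_2(C) * chi_5(C):
  {e}: (1)*(2), {r^2}: (1)*(-2), {r^1, r^3}: (1)*(0), {s, sr^2, ...}: (-1)*(0), {sr, sr^3, ...}: (-1)*(0)
so (chi_2 * chi_5) takes values
  {e} -> 2, {r^2} -> -2, {r^1, r^3} -> 0, {s, sr^2, ...} -> 0, {sr, sr^3, ...} -> 0.
Now take the inner product of this character with each irreducible chi from the table, <chi_2*chi_5, chi> = (1/8) sum_C |C| (chi_2*chi_5)(C) conj(chi(C)):
  <chi_2*chi_5, chi_1> = (1/8)[1*(2)*conj(1) + 1*(-2)*conj(1) + 2*(0)*conj(1) + 2*(0)*conj(1) + 2*(0)*conj(1)]
      = (1/8)[(2) + (-2) + (0) + (0) + (0)] = 0/8 = 0
  <chi_2*chi_5, chi_2> = (1/8)[1*(2)*conj(1) + 1*(-2)*conj(1) + 2*(0)*conj(1) + 2*(0)*conj(-1) + 2*(0)*conj(-1)]
      = (1/8)[(2) + (-2) + (0) + (0) + (0)] = 0/8 = 0
  <chi_2*chi_5, chi_3> = (1/8)[1*(2)*conj(1) + 1*(-2)*conj(1) + 2*(0)*conj(-1) + 2*(0)*conj(1) + 2*(0)*conj(-1)]
      = (1/8)[(2) + (-2) + (0) + (0) + (0)] = 0/8 = 0
  <chi_2*chi_5, chi_4> = (1/8)[1*(2)*conj(1) + 1*(-2)*conj(1) + 2*(0)*conj(-1) + 2*(0)*conj(-1) + 2*(0)*conj(1)]
      = (1/8)[(2) + (-2) + (0) + (0) + (0)] = 0/8 = 0
  <chi_2*chi_5, chi_5> = (1/8)[1*(2)*conj(2) + 1*(-2)*conj(-2) + 2*(0)*conj(0) + 2*(0)*conj(0) + 2*(0)*conj(0)]
      = (1/8)[(4) + (4) + (0) + (0) + (0)] = 8/8 = 1
Hence the multiplicities are chi_5: 1. Dimension check: dim(chi_2)*dim(chi_5) = 1*2 = 2 and sum (mult * dim) = 1*2 = 2.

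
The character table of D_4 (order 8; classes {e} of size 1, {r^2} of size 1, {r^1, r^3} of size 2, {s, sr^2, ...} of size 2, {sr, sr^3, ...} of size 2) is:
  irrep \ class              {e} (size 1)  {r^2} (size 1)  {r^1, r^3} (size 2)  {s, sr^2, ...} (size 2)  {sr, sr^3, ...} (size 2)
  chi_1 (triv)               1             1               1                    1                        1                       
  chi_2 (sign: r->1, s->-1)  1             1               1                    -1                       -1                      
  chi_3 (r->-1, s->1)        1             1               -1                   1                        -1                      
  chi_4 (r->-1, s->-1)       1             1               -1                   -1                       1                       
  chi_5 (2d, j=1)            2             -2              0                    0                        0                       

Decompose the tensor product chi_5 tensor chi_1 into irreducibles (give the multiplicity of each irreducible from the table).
chi_5 tensor chi_1 = chi_5 (all other irreducibles have multiplicity 0).

Explanation: The character of a tensor product is the pointwise product (chi_5 * chi_1)(C) = chi_5(C) * chi_1(C):
  {e}: (2)*(1), {r^2}: (-2)*(1), {r^1, r^3}: (0)*(1), {s, sr^2, ...}: (0)*(1), {sr, sr^3, ...}: (0)*(1)
so (chi_5 * chi_1) takes values
  {e} -> 2, {r^2} -> -2, {r^1, r^3} -> 0, {s, sr^2, ...} -> 0, {sr, sr^3, ...} -> 0.
Now take the inner product of this character with each irreducible chi from the table, <chi_5*chi_1, chi> = (1/8) sum_C |C| (chi_5*chi_1)(C) conj(chi(C)):
  <chi_5*chi_1, chi_1> = (1/8)[1*(2)*conj(1) + 1*(-2)*conj(1) + 2*(0)*conj(1) + 2*(0)*conj(1) + 2*(0)*conj(1)]
      = (1/8)[(2) + (-2) + (0) + (0) + (0)] = 0/8 = 0
  <chi_5*chi_1, chi_2> = (1/8)[1*(2)*conj(1) + 1*(-2)*conj(1) + 2*(0)*conj(1) + 2*(0)*conj(-1) + 2*(0)*conj(-1)]
      = (1/8)[(2) + (-2) + (0) + (0) + (0)] = 0/8 = 0
  <chi_5*chi_1, chi_3> = (1/8)[1*(2)*conj(1) + 1*(-2)*conj(1) + 2*(0)*conj(-1) + 2*(0)*conj(1) + 2*(0)*conj(-1)]
      = (1/8)[(2) + (-2) + (0) + (0) + (0)] = 0/8 = 0
  <chi_5*chi_1, chi_4> = (1/8)[1*(2)*conj(1) + 1*(-2)*conj(1) + 2*(0)*conj(-1) + 2*(0)*conj(-1) + 2*(0)*conj(1)]
      = (1/8)[(2) + (-2) + (0) + (0) + (0)] = 0/8 = 0
  <chi_5*chi_1, chi_5> = (1/8)[1*(2)*conj(2) + 1*(-2)*conj(-2) + 2*(0)*conj(0) + 2*(0)*conj(0) + 2*(0)*conj(0)]
      = (1/8)[(4) + (4) + (0) + (0) + (0)] = 8/8 = 1
Hence the multiplicities are chi_5: 1. Dimension check: dim(chi_5)*dim(chi_1) = 2*1 = 2 and sum (mult * dim) = 1*2 = 2.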